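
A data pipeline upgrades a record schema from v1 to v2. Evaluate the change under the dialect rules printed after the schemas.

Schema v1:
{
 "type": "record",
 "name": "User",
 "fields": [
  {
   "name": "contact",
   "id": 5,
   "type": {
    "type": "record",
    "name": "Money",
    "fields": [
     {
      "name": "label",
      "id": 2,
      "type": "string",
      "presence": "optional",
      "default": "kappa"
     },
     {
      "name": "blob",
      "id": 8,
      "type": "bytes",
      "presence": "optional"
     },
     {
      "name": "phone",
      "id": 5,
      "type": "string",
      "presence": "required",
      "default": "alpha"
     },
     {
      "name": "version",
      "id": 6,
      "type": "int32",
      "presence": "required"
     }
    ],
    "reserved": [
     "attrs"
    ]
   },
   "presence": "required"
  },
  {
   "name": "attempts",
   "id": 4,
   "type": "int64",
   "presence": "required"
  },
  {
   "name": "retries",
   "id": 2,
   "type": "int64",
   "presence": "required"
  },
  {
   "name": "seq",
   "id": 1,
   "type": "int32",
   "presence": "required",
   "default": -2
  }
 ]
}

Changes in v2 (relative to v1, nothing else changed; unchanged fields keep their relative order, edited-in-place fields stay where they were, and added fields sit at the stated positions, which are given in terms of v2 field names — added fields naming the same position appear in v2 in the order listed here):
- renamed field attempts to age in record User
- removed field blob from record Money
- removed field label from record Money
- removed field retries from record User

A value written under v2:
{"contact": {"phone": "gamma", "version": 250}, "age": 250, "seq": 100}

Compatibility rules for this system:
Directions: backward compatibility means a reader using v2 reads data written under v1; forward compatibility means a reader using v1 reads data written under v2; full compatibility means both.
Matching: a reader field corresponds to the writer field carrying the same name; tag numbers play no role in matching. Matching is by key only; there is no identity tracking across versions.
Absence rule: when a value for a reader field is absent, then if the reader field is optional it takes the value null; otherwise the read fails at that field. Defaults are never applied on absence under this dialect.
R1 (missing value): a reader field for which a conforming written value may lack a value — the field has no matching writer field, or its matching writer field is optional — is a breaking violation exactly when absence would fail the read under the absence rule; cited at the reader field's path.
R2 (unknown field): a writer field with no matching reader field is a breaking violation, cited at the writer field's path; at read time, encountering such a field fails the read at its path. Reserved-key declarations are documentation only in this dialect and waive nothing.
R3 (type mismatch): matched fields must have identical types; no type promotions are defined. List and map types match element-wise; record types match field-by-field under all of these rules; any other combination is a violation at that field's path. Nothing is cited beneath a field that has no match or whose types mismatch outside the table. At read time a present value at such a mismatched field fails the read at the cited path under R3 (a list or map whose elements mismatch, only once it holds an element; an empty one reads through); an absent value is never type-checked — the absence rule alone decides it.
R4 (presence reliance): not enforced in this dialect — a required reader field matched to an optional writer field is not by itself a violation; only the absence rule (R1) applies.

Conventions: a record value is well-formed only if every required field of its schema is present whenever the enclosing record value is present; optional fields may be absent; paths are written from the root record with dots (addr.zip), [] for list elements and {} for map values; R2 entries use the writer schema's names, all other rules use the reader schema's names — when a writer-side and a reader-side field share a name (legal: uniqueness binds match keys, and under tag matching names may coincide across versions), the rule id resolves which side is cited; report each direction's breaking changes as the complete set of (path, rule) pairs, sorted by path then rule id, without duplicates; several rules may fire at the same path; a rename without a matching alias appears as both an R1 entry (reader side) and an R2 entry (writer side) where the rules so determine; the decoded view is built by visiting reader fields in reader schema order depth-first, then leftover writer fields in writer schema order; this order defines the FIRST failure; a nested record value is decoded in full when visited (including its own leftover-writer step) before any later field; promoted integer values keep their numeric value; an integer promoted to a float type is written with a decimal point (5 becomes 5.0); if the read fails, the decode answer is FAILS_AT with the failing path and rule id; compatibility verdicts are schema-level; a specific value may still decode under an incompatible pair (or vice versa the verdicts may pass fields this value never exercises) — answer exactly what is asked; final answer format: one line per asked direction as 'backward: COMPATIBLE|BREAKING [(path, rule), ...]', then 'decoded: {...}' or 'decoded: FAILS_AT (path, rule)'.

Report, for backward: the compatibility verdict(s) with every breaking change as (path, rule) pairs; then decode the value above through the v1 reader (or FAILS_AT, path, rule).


backward: BREAKING [(age, R1), (attempts, R2), (contact.blob, R2), (contact.label, R2), (retries, R2)]; decoded: FAILS_AT (attempts, R1)

each type pair in User: writer, then reader
backward for User (reader v2, writer v1):
  Money -> Money, writer required: contact aligns to contact
  age: no writer match
  int32 -> int32, writer required: seq aligns to seq
  attempts (writer side), unknown to reader
  retries (writer side), unknown to reader
  string -> string, writer required: contact.phone aligns to contact.phone
  int32 -> int32, writer required: contact.version aligns to contact.version
  contact.label (writer side), unknown to reader
  contact.blob (writer side), unknown to reader
  R1 fires at age
  R2 fires at attempts
  R2 fires at contact.blob
  R2 fires at contact.label
  R2 fires at retries
  backward on User therefore BREAKING (5)
decoding the User value with the v1 reader:
  contact.label := null (absent, optional -> null)
  contact.blob := null (absent, optional -> null)
  contact.phone := "gamma"
  contact.version := 250
  read fails at attempts under R1 (no fill)
  => FAILS_AT (attempts, R1)


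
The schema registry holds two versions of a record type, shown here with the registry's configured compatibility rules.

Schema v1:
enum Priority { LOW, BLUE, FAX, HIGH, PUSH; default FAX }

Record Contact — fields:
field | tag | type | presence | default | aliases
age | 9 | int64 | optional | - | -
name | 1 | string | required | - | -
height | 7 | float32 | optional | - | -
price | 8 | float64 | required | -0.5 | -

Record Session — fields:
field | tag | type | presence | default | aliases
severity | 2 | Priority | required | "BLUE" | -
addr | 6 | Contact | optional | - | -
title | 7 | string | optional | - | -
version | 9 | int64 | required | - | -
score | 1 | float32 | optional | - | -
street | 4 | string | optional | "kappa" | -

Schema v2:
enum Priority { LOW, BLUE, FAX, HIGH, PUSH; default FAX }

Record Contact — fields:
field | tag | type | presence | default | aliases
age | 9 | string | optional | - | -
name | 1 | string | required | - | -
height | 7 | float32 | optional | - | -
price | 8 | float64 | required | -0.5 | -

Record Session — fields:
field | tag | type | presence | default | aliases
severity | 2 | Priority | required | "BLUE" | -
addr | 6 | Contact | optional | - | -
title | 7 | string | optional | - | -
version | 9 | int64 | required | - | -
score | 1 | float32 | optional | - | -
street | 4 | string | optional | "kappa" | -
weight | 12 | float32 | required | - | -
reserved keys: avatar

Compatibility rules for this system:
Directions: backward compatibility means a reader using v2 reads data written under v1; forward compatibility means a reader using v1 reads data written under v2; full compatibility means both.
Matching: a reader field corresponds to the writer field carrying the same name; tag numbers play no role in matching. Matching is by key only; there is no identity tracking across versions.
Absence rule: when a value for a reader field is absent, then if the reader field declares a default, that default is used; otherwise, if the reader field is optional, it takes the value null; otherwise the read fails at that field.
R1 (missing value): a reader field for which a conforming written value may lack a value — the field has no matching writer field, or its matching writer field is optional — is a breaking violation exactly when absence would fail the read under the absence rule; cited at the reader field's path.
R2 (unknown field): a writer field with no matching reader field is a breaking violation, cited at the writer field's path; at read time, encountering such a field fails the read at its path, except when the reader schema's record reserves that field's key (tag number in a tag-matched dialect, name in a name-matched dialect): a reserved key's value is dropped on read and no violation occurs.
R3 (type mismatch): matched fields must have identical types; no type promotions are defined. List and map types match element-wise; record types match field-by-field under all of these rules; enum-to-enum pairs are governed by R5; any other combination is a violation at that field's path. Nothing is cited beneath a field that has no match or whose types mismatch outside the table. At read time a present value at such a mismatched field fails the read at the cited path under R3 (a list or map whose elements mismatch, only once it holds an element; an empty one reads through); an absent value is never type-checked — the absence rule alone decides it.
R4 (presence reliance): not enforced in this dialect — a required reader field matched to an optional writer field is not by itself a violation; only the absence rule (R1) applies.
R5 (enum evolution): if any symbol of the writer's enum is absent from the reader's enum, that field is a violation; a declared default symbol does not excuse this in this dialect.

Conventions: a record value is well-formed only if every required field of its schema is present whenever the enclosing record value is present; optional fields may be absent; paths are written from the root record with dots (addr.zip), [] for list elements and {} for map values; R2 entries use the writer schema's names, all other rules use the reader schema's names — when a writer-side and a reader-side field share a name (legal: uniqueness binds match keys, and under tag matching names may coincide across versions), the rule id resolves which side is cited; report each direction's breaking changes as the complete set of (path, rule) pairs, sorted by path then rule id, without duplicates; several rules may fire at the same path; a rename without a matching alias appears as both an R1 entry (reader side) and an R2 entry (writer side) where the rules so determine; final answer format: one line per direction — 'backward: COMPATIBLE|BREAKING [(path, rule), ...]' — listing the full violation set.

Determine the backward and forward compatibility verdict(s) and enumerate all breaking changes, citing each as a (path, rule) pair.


backward: BREAKING [(addr.age, R3), (weight, R1)]; forward: BREAKING [(addr.age, R3), (weight, R2)]

in Session below, arrows point writer -> reader
backward analysis of Session with v2 as reader and v1 as writer:
  severity: Priority -> Priority, writer required; from severity
  addr: Contact -> Contact, writer optional; from addr
  title: string -> string, writer optional; from title
  version: int64 -> int64, writer required; from version
  score: float32 -> float32, writer optional; from score
  street: string -> string, writer optional; from street
  weight: no writer match
  addr.age: int64 -> string, writer optional; from addr.age
  addr.name: string -> string, writer required; from addr.name
  addr.height: float32 -> float32, writer optional; from addr.height
  addr.price: float64 -> float64, writer required; from addr.price
  R3 fires at addr.age
  R1 fires at weight
  backward on Session therefore BREAKING (2)
forward analysis of Session with v1 as reader and v2 as writer:
  severity: Priority -> Priority, writer required; from severity
  addr: Contact -> Contact, writer optional; from addr
  title: string -> string, writer optional; from title
  version: int64 -> int64, writer required; from version
  score: float32 -> float32, writer optional; from score
  street: string -> string, writer optional; from street
  weight (writer side), unknown to reader
  addr.age: string -> int64, writer optional; from addr.age
  addr.name: string -> string, writer required; from addr.name
  addr.height: float32 -> float32, writer optional; from addr.height
  addr.price: float64 -> float64, writer required; from addr.price
  R3 fires at addr.age
  R2 fires at weight
  forward on Session therefore BREAKING (2)


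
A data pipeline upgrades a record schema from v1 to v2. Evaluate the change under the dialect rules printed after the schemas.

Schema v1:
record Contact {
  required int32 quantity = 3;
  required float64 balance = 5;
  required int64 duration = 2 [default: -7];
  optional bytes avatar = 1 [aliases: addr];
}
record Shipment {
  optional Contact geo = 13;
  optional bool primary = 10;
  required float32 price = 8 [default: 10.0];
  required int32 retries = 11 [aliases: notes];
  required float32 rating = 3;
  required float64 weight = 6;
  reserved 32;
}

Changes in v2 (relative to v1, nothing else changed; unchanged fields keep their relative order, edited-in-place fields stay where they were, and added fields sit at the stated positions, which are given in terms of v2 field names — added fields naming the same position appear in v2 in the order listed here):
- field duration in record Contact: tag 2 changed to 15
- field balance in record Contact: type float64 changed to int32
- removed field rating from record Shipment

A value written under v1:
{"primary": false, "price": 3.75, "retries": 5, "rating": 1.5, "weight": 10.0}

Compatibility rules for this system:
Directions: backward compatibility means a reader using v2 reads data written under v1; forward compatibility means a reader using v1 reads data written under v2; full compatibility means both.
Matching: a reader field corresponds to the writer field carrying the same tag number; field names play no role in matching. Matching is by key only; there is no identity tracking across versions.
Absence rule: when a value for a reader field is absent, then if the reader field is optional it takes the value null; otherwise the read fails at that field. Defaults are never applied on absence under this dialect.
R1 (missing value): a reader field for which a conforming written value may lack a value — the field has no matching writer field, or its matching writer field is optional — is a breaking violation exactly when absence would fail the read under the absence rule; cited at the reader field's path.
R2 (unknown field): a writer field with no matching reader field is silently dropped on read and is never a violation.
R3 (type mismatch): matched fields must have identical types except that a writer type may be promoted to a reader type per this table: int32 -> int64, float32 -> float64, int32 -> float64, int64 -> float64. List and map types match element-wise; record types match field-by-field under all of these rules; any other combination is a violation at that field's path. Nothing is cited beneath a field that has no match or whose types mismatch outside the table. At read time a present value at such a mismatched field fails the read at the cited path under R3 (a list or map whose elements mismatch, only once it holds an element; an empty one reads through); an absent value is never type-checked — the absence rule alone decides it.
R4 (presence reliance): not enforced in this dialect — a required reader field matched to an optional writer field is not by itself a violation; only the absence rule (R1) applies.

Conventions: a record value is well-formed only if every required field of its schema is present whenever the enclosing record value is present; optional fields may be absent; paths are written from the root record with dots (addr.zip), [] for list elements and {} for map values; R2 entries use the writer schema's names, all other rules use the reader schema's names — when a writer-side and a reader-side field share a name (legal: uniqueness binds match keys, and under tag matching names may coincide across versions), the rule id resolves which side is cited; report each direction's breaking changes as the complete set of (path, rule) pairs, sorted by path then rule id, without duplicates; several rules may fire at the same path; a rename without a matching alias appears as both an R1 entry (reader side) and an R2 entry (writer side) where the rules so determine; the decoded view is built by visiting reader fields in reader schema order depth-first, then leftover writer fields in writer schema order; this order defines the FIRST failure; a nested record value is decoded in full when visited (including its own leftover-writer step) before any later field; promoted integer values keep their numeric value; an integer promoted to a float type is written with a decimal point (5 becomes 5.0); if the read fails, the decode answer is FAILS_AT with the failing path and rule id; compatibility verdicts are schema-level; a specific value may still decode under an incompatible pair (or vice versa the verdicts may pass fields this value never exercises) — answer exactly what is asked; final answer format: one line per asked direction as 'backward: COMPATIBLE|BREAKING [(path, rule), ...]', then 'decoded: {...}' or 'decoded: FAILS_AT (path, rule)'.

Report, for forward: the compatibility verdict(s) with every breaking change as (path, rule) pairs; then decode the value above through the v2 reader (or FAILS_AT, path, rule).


forward: BREAKING [(geo.duration, R1), (rating, R1)]; decoded: {"geo": null, "primary": false, "price": 3.75, "retries": 5, "weight": 10.0}

arrows below run writer -> reader for Shipment
forward analysis of Shipment with v1 as reader and v2 as writer:
  geo: paired with writer geo (Contact -> Contact; writer optional)
  primary: paired with writer primary (bool -> bool; writer optional)
  price: paired with writer price (float32 -> float32; writer required)
  retries: paired with writer retries (int32 -> int32; writer required)
  rating: no writer-side match
  weight: paired with writer weight (float64 -> float64; writer required)
  geo.quantity: paired with writer geo.quantity (int32 -> int32; writer required)
  geo.balance: paired with writer geo.balance (int32 -> float64; writer required)
  geo.duration: no writer-side match
  geo.avatar: paired with writer geo.avatar (bytes -> bytes; writer optional)
  writer geo.duration: unknown to reader
  breaking: (geo.duration, R1)
  breaking: (rating, R1)
  forward on Shipment therefore BREAKING (2)
decode walk for Shipment under reader schema v2:
  geo := null (not supplied -> null)
  primary := false
  price := 3.75
  retries := 5
  weight := 10.0
  writer rating: unmatched, discarded
  => decoded: {"geo": null, "primary": false, "price": 3.75, "retries": 5, "weight": 10.0}
diffs on Shipment not affecting the asked answer:
  field balance in record Contact: type float64 changed to int32 -> affects backward compatibility only, which is not asked


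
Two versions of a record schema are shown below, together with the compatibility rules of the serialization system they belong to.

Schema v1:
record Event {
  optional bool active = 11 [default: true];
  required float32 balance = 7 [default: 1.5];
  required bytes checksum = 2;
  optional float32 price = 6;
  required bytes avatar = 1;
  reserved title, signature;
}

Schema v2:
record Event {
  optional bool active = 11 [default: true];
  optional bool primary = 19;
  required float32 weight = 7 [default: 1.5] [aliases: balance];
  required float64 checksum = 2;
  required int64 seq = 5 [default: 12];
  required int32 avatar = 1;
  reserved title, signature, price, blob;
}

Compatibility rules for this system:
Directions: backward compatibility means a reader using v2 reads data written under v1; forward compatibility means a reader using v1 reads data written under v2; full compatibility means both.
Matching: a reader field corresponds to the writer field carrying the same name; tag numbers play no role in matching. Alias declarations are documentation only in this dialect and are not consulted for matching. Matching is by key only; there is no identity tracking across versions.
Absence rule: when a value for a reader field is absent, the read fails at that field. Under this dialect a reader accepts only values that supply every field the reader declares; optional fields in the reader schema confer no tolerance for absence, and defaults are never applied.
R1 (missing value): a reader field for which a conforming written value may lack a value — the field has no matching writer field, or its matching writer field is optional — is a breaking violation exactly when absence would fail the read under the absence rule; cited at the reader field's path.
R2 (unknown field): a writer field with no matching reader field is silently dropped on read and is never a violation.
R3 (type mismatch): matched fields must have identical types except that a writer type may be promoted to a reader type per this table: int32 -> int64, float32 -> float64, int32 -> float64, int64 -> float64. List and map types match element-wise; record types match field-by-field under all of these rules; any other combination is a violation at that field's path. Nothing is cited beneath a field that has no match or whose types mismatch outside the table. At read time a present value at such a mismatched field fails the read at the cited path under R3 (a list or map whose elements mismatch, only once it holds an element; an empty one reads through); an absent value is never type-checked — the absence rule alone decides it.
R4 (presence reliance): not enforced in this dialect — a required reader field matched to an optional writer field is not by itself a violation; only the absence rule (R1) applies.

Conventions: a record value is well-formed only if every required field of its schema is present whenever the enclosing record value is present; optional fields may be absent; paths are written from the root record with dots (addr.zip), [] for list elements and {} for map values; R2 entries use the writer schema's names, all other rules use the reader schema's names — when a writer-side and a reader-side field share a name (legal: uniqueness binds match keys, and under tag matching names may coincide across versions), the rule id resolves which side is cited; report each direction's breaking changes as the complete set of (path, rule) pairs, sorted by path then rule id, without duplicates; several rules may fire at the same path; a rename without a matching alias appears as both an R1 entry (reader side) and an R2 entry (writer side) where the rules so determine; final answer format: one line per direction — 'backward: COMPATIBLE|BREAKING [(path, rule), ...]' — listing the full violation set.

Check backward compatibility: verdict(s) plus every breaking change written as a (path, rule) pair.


arrows below run writer -> reader for Event
backward pass over Event, reader schema v2, writer schema v1:
  writer optional, bool -> bool: reader active maps from writer active
  primary: no writer match
  weight: no writer match
  writer required, bytes -> float64: reader checksum maps from writer checksum
  seq: no writer match
  writer required, bytes -> int32: reader avatar maps from writer avatar
  writer field balance has no reader counterpart
  writer field price has no reader counterpart
  rule R1 violated at active
  rule R3 violated at avatar
  rule R3 violated at checksum
  rule R1 violated at primary
  rule R1 violated at seq
  rule R1 violated at weight
  => 6 violation(s): backward is BREAKING for Event

backward: BREAKING [(active, R1), (avatar, R3), (checksum, R3), (primary, R1), (seq, R1), (weight, R1)]


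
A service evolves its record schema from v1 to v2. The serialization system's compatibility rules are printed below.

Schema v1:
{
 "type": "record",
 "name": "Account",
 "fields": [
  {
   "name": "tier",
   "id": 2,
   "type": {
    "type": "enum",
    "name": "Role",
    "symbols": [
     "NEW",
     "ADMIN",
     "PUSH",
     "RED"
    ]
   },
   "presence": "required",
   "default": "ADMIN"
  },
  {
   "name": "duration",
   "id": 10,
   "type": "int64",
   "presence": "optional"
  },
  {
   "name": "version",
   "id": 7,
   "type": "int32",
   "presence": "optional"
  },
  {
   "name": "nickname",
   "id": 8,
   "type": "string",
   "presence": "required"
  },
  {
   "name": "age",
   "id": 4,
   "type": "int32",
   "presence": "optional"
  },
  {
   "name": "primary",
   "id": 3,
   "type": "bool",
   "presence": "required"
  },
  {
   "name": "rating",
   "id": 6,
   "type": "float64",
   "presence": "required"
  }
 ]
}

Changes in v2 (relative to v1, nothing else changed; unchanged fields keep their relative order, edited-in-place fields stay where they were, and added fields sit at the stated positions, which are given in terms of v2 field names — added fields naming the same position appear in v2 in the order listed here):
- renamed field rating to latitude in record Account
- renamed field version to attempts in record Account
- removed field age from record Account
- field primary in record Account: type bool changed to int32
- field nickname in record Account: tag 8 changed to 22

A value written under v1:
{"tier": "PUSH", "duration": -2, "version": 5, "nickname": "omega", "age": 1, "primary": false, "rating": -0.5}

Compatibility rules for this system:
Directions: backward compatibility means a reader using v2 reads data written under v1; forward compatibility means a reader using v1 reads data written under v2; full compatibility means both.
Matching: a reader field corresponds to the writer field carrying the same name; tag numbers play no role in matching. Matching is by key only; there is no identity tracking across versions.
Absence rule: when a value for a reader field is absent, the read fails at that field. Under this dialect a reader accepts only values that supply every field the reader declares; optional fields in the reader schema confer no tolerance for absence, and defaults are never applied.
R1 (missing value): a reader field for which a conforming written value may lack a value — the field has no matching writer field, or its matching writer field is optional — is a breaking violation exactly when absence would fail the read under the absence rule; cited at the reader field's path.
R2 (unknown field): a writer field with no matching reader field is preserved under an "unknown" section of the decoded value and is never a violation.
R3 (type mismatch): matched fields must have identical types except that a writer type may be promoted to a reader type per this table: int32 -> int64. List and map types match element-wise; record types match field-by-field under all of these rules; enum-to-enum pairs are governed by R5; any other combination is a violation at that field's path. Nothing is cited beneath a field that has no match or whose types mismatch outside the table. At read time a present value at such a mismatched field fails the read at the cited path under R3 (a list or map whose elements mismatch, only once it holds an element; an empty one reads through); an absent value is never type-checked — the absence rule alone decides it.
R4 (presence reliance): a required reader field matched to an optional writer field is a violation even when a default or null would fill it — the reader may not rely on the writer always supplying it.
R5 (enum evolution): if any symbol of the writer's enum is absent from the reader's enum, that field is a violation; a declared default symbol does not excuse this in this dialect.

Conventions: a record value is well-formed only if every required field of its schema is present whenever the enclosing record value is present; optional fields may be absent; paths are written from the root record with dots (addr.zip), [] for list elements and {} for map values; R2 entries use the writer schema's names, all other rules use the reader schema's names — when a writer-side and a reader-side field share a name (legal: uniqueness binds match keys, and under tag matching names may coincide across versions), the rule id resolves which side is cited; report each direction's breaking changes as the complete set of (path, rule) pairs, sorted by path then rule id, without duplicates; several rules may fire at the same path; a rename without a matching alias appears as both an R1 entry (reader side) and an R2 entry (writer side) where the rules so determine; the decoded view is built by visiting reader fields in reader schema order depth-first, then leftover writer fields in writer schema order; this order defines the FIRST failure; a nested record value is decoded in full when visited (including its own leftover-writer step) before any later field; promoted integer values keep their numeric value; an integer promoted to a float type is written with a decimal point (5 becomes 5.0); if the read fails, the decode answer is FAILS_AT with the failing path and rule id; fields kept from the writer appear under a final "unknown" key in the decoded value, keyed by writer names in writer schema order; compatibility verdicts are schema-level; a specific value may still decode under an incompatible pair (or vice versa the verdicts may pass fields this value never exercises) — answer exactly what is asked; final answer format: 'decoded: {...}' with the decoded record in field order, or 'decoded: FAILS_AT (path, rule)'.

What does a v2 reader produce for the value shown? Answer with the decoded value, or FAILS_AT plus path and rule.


decoded: FAILS_AT (attempts, R1)

the writer's type comes first in each Account pair
migrating the Account value to v2:
  tier := "PUSH"
  duration := -2
  read fails at attempts under R1 (no fill)
  => FAILS_AT (attempts, R1)
diffs on Account not affecting the asked answer:
  renamed field rating to latitude in record Account -> schema-level compatibility only; this Account value's decode is unchanged
  removed field age from record Account -> schema-level compatibility only; this Account value's decode is unchanged
  field primary in record Account: type bool changed to int32 -> schema-level compatibility only; this Account value's decode is unchanged
  field nickname in record Account: tag 8 changed to 22 -> no rule fires on it and the decoded Account view is identical with or without it


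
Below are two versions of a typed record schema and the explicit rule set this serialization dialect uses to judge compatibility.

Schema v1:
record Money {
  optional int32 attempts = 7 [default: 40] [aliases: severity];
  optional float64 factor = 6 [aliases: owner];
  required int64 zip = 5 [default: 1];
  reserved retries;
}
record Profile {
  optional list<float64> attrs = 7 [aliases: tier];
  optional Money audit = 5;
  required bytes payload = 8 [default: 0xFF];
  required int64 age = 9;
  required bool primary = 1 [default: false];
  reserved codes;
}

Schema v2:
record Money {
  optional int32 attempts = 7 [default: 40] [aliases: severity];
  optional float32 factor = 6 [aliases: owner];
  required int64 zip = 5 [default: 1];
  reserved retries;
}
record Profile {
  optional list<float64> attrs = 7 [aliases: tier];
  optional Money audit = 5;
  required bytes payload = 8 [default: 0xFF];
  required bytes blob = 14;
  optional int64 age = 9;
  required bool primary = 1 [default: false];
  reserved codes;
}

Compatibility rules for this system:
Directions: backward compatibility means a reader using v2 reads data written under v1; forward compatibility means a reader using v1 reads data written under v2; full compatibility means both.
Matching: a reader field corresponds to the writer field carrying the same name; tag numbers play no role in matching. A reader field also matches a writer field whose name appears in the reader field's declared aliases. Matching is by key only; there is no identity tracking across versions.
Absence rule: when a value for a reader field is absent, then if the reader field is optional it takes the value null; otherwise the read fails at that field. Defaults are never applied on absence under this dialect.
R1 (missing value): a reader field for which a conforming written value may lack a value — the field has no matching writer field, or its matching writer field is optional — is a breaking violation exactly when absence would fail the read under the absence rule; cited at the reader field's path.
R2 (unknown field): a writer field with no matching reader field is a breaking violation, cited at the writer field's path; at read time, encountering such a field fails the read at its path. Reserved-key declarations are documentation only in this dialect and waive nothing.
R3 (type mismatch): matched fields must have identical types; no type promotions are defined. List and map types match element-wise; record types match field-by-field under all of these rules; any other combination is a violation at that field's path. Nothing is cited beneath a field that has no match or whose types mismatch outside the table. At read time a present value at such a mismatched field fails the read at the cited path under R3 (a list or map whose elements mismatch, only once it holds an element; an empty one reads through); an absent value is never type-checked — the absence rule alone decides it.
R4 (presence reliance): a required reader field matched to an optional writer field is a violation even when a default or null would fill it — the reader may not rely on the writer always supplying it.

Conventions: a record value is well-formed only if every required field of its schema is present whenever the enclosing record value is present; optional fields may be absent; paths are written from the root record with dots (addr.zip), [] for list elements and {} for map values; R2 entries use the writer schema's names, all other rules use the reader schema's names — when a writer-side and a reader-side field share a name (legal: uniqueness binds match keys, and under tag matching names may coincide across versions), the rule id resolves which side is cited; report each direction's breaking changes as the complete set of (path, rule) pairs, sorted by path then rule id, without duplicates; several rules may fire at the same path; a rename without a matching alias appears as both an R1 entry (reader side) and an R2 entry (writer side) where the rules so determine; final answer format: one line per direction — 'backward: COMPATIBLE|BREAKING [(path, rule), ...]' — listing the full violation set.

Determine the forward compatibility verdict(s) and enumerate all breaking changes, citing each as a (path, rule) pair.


arrows below run writer -> reader for Profile
forward on Profile — v1 reading data written by v2:
  list<float64> -> list<float64>, writer optional: attrs aligns to attrs
  Money -> Money, writer optional: audit aligns to audit
  bytes -> bytes, writer required: payload aligns to payload
  int64 -> int64, writer optional: age aligns to age
  bool -> bool, writer required: primary aligns to primary
  leftover writer field: blob
  int32 -> int32, writer optional: audit.attempts aligns to audit.attempts
  float32 -> float64, writer optional: audit.factor aligns to audit.factor
  int64 -> int64, writer required: audit.zip aligns to audit.zip
  violation R1 at age
  violation R4 at age
  violation R3 at audit.factor
  violation R2 at blob
  => forward verdict for Profile: BREAKING, 4 violation(s)

forward: BREAKING [(age, R1), (age, R4), (audit.factor, R3), (blob, R2)]


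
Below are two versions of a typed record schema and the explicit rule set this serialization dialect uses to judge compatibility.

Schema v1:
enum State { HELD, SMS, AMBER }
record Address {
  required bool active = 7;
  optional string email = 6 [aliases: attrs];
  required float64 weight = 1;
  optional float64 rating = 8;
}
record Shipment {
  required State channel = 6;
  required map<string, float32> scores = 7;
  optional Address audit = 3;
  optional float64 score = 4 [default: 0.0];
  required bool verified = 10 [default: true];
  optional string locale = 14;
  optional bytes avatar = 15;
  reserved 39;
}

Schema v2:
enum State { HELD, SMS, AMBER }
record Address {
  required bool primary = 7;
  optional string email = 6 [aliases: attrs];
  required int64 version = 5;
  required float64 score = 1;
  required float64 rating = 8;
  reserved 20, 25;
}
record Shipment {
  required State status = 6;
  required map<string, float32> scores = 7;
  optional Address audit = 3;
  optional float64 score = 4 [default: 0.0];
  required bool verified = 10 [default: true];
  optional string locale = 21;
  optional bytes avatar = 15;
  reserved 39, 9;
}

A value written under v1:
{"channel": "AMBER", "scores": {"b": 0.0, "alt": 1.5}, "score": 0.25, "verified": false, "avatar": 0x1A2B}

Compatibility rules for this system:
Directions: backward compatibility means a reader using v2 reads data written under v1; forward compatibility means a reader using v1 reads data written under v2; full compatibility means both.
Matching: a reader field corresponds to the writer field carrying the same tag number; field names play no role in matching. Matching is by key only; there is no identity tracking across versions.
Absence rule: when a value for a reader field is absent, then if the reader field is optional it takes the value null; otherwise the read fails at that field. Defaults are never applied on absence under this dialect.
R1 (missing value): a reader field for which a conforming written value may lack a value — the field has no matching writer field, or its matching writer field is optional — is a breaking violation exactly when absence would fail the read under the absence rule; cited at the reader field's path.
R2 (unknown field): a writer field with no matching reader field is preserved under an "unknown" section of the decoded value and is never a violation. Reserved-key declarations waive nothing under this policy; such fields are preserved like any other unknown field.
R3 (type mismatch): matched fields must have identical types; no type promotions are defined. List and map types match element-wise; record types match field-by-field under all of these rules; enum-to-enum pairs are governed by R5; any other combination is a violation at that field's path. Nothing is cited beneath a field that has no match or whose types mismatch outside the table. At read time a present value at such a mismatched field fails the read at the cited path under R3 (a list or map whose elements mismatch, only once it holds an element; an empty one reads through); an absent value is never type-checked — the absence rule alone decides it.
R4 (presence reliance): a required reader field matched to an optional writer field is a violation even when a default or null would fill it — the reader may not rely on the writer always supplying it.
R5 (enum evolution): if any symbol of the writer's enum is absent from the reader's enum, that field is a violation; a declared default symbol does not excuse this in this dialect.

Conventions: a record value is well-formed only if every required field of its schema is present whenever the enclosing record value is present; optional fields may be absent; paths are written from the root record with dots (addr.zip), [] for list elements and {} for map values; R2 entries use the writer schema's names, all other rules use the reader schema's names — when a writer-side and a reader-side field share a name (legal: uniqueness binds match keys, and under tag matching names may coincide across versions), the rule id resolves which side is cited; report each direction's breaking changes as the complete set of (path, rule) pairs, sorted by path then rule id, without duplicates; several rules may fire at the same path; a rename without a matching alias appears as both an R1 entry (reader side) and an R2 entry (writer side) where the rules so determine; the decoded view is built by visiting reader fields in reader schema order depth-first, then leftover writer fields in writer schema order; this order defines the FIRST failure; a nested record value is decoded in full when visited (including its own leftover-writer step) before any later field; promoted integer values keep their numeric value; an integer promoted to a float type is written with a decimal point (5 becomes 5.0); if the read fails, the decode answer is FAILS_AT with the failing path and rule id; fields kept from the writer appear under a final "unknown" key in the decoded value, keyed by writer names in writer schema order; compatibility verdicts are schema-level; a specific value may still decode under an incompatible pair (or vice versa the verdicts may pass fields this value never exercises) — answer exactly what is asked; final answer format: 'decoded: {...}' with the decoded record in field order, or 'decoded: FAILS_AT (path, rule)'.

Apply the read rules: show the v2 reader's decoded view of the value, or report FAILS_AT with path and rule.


decoded: {"status": "AMBER", "scores": {"b": 0.0, "alt": 1.5}, "audit": null, "score": 0.25, "verified": false, "locale": null, "avatar": 0x1A2B}

in Shipment below, arrows point writer -> reader
decoding the Shipment value with the v2 reader:
  status := "AMBER" (from writer channel)
  scores := {"b": 0.0, "alt": 1.5}
  audit := null (not supplied -> null)
  score := 0.25
  verified := false
  locale := null (not supplied -> null)
  avatar := 0x1A2B
  => decoded: {"status": "AMBER", "scores": {"b": 0.0, "alt": 1.5}, "audit": null, "score": 0.25, "verified": false, "locale": null, "avatar": 0x1A2B}
ruling out the remaining Shipment differences:
  field rating in record Address: optional changed to required -> changes Shipment's schema-level verdicts only — the decode of this value is the same
  field locale in record Shipment: tag 14 changed to 21 -> fires no rule on Shipment under this dialect and leaves the result unchanged
  added field version to record Address: required int64, tag 5 (in v2 it sits immediately before score) -> changes Shipment's schema-level verdicts only — the decode of this value is the same
  renamed field active to primary in record Address -> fires no rule on Shipment under this dialect and leaves the result unchanged
  renamed field weight to score in record Address -> fires no rule on Shipment under this dialect and leaves the result unchanged
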